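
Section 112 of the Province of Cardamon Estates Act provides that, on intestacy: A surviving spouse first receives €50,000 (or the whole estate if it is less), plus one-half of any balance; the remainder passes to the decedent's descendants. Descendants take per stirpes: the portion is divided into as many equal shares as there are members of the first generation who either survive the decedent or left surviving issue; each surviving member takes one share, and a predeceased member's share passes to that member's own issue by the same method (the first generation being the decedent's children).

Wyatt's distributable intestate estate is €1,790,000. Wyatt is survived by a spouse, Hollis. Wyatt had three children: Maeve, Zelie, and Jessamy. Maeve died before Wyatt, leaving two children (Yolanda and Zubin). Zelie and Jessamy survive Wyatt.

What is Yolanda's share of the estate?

Hollis first takes €50,000, leaving a balance of €1,740,000. Hollis then takes one-half of the balance (€870,000), for a total of €920,000. The remaining €870,000 passes to the descendants.
The descendants' portion (€870,000) is divided into 3 shares of €290,000: Zelie and Jessamy each take €290,000; Maeve's €290,000 share passes to Maeve's issue.
Maeve's share (€290,000) is divided into 2 shares of €145,000: Yolanda and Zubin each take €145,000.

Yolanda receives €145,000.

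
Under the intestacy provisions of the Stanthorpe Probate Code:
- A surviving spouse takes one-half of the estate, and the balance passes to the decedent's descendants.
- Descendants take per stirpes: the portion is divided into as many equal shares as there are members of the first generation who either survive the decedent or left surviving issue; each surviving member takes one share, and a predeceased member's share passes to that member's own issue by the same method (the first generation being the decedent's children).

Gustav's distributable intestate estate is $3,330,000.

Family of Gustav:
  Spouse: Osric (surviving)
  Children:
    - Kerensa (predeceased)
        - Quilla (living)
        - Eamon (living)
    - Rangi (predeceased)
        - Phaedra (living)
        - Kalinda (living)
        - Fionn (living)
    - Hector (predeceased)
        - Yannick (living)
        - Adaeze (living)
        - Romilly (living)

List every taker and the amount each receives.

Osric takes one-half of $3,330,000 = $1,665,000. The remaining $1,665,000 passes to the descendants.
The descendants' portion ($1,665,000) is divided into 3 shares of $555,000: Kerensa's $555,000 share passes to Kerensa's issue; Rangi's $555,000 share passes to Rangi's issue; Hector's $555,000 share passes to Hector's issue.
Kerensa's share ($555,000) is divided into 2 shares of $277,500: Quilla and Eamon each take $277,500.
Rangi's share ($555,000) is divided into 3 shares of $185,000: Phaedra, Kalinda, and Fionn each take $185,000.
Hector's share ($555,000) is divided into 3 shares of $185,000: Yannick, Adaeze, and Romilly each take $185,000.

Osric: $1,665,000; Quilla: $277,500; Eamon: $277,500; Phaedra: $185,000; Kalinda: $185,000; Fionn: $185,000; Yannick: $185,000; Adaeze: $185,000; Romilly: $185,000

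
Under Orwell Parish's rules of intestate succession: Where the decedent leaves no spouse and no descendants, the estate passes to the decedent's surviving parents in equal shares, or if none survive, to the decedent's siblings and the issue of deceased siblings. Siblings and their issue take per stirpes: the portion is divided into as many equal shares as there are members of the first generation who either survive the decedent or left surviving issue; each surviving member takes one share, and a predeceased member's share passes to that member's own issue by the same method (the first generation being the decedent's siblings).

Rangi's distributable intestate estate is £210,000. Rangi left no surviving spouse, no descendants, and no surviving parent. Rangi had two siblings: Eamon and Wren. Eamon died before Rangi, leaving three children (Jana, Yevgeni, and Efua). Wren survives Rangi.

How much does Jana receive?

The entire £210,000 passes to the siblings and their issue.
That amount (£210,000) is divided into 2 shares of £105,000: Wren takes £105,000; Eamon's £105,000 share passes to Eamon's issue.
Eamon's share (£105,000) is divided into 3 shares of £35,000: Jana, Yevgeni, and Efua each take £35,000.

Jana receives £35,000.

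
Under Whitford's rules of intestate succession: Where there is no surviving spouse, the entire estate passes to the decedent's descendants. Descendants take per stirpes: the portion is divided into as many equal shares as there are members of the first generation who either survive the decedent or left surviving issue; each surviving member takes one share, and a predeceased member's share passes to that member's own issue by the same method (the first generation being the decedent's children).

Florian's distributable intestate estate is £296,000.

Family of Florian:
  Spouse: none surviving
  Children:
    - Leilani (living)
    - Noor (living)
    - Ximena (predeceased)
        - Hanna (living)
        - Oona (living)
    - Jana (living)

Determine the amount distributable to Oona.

The entire £296,000 passes to the descendants.
That amount (£296,000) is divided into 4 shares of £74,000: Leilani, Noor, and Jana each take £74,000; Ximena's £74,000 share passes to Ximena's issue.
Ximena's share (£74,000) is divided into 2 shares of £37,000: Hanna and Oona each take £37,000.

Oona receives £37,000.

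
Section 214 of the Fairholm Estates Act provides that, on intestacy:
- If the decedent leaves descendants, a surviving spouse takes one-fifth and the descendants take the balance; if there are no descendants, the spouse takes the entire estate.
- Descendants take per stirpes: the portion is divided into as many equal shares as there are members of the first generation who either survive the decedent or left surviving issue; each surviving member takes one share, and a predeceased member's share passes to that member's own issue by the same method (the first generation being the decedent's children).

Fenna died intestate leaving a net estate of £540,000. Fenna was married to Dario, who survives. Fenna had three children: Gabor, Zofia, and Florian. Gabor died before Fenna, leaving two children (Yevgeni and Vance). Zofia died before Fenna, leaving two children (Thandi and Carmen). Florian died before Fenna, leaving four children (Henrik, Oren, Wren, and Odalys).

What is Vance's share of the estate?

Dario takes one-fifth of £540,000 = £108,000. The remaining £432,000 passes to the descendants.
The descendants' portion (£432,000) is divided into 3 shares of £144,000: Gabor's £144,000 share passes to Gabor's issue; Zofia's £144,000 share passes to Zofia's issue; Florian's £144,000 share passes to Florian's issue.
Gabor's share (£144,000) is divided into 2 shares of £72,000: Yevgeni and Vance each take £72,000.
Zofia's share (£144,000) is divided into 2 shares of £72,000: Thandi and Carmen each take £72,000.
Florian's share (£144,000) is divided into 4 shares of £36,000: Henrik, Oren, Wren, and Odalys each take £36,000.

Vance receives £72,000.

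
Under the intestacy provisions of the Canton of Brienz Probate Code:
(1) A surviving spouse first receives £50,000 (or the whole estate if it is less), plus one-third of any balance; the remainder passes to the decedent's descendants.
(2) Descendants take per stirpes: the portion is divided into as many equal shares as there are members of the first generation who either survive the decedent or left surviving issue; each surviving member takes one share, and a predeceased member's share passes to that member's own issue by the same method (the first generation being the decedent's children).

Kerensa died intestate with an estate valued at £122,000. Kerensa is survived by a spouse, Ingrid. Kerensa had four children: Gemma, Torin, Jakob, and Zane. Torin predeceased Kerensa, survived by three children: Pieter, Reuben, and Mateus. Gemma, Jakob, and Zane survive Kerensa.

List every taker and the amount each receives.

Ingrid first takes £50,000, leaving a balance of £72,000. Ingrid then takes one-third of the balance (£24,000), for a total of £74,000. The remaining £48,000 passes to the descendants.
The descendants' portion (£48,000) is divided into 4 shares of £12,000: Gemma, Jakob, and Zane each take £12,000; Torin's £12,000 share passes to Torin's issue.
Torin's share (£12,000) is divided into 3 shares of £4,000: Pieter, Reuben, and Mateus each take £4,000.

Ingrid: £74,000; Gemma: £12,000; Pieter: £4,000; Reuben: £4,000; Mateus: £4,000; Jakob: £12,000; Zane: £12,000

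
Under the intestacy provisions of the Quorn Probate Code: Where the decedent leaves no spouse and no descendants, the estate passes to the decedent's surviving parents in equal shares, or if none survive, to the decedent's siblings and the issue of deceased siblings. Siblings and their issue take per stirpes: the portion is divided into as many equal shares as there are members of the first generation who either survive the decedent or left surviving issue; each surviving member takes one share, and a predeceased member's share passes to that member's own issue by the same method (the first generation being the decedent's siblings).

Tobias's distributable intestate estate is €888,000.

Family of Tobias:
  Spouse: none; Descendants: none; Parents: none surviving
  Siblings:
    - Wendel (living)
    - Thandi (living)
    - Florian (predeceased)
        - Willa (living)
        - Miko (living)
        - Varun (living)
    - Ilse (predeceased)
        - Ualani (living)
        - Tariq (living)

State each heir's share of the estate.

The entire €888,000 passes to the siblings and their issue.
That amount (€888,000) is divided into 4 shares of €222,000: Wendel and Thandi each take €222,000; Florian's €222,000 share passes to Florian's issue; Ilse's €222,000 share passes to Ilse's issue.
Florian's share (€222,000) is divided into 3 shares of €74,000: Willa, Miko, and Varun each take €74,000.
Ilse's share (€222,000) is divided into 2 shares of €111,000: Ualani and Tariq each take €111,000.

Wendel: €222,000; Thandi: €222,000; Willa: €74,000; Miko: €74,000; Varun: €74,000; Ualani: €111,000; Tariq: €111,000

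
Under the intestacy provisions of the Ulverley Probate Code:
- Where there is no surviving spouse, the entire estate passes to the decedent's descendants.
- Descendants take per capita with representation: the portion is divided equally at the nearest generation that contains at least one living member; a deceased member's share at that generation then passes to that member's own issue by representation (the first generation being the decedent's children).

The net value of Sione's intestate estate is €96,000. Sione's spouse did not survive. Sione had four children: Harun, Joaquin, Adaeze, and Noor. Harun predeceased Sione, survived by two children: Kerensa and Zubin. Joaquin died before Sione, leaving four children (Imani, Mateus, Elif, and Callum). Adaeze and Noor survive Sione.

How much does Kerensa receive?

The entire €96,000 passes to the descendants.
That amount (€96,000) is divided into 4 shares of €24,000: Adaeze and Noor each take €24,000; Harun's €24,000 share passes to Harun's issue; Joaquin's €24,000 share passes to Joaquin's issue.
Harun's share (€24,000) is divided into 2 shares of €12,000: Kerensa and Zubin each take €12,000.
Joaquin's share (€24,000) is divided into 4 shares of €6,000: Imani, Mateus, Elif, and Callum each take €6,000.

Kerensa receives €12,000.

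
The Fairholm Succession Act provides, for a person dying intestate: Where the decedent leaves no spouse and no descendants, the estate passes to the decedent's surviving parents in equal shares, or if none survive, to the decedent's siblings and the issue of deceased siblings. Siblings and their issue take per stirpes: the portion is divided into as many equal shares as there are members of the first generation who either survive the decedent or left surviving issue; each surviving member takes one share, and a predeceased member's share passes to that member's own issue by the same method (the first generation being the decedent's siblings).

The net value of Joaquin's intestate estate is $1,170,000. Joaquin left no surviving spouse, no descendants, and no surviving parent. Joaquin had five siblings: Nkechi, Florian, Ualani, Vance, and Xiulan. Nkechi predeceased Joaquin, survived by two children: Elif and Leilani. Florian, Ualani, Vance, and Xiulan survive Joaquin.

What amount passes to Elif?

The entire $1,170,000 passes to the siblings and their issue.
That amount ($1,170,000) is divided into 5 shares of $234,000: Florian, Ualani, Vance, and Xiulan each take $234,000; Nkechi's $234,000 share passes to Nkechi's issue.
Nkechi's share ($234,000) is divided into 2 shares of $117,000: Elif and Leilani each take $117,000.

Elif receives $117,000.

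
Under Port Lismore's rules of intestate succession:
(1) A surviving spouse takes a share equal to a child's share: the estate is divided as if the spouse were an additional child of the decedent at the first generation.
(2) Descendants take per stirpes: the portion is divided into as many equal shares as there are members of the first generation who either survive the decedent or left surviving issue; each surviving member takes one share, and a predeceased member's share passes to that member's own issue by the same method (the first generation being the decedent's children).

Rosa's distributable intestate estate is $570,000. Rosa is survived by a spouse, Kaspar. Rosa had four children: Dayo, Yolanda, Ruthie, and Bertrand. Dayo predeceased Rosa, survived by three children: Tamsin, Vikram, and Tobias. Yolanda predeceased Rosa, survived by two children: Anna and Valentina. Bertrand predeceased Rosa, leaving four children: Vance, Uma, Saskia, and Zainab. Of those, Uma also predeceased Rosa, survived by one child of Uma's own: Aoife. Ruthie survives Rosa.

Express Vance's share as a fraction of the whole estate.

The spouse counts as an additional share at the children's level, so there are 5 primary shares of $114,000. Kaspar takes one such share ($114,000).
The children's combined portion ($456,000) is divided into 4 shares of $114,000: Ruthie takes $114,000; Dayo's $114,000 share passes to Dayo's issue; Yolanda's $114,000 share passes to Yolanda's issue; Bertrand's $114,000 share passes to Bertrand's issue.
Dayo's share ($114,000) is divided into 3 shares of $38,000: Tamsin, Vikram, and Tobias each take $38,000.
Yolanda's share ($114,000) is divided into 2 shares of $57,000: Anna and Valentina each take $57,000.
Bertrand's share ($114,000) is divided into 4 shares of $28,500: Vance, Saskia, and Zainab each take $28,500; Uma's $28,500 share passes to Uma's issue.
Uma's share ($28,500) passes entirely to Aoife.

Vance receives 1/20 of the estate.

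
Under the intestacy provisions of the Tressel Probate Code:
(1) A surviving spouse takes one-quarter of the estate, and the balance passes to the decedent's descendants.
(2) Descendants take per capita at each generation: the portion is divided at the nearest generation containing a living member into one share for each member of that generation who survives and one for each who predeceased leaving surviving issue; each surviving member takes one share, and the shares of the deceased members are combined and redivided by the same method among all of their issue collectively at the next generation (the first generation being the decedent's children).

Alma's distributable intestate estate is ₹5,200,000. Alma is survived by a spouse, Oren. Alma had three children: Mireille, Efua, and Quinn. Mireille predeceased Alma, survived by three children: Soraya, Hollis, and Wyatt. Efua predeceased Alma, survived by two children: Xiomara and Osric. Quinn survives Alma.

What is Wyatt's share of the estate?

Wyatt receives ₹520,000.

Oren takes one-quarter of ₹5,200,000 = ₹1,300,000. The remaining ₹3,900,000 passes to the descendants.
The descendants' portion (₹3,900,000) is divided at the children's generation into 3 shares of ₹1,300,000. Quinn takes ₹1,300,000. The 2 shares of the deceased (Mireille and Efua) are combined into a pool of ₹2,600,000.
That pool (₹2,600,000) is divided at the grandchildren's generation equally among Soraya, Hollis, Wyatt, Xiomara, and Osric: ₹520,000 each.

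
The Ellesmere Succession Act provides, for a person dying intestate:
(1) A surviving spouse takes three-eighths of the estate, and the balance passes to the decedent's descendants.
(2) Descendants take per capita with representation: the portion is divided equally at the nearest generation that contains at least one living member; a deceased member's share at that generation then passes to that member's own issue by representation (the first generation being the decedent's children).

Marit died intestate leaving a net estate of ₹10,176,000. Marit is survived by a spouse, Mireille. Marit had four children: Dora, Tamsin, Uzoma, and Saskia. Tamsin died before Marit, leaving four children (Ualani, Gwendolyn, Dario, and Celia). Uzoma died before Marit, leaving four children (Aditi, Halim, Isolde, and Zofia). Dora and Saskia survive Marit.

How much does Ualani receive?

Mireille takes three-eighths of ₹10,176,000 = ₹3,816,000. The remaining ₹6,360,000 passes to the descendants.
The descendants' portion (₹6,360,000) is divided into 4 shares of ₹1,590,000: Dora and Saskia each take ₹1,590,000; Tamsin's ₹1,590,000 share passes to Tamsin's issue; Uzoma's ₹1,590,000 share passes to Uzoma's issue.
Tamsin's share (₹1,590,000) is divided into 4 shares of ₹397,500: Ualani, Gwendolyn, Dario, and Celia each take ₹397,500.
Uzoma's share (₹1,590,000) is divided into 4 shares of ₹397,500: Aditi, Halim, Isolde, and Zofia each take ₹397,500.

Ualani receives ₹397,500.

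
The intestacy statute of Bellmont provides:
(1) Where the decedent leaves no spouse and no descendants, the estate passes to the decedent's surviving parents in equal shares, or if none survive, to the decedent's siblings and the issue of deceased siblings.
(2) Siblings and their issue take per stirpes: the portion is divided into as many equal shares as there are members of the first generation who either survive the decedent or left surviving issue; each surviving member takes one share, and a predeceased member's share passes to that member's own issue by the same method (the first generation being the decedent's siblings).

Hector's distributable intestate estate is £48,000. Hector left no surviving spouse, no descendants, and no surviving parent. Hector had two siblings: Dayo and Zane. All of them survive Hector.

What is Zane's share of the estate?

Zane receives £24,000.

The entire £48,000 passes to the siblings and their issue.
That amount (£48,000) is divided into 2 shares of £24,000: Dayo and Zane each take £24,000.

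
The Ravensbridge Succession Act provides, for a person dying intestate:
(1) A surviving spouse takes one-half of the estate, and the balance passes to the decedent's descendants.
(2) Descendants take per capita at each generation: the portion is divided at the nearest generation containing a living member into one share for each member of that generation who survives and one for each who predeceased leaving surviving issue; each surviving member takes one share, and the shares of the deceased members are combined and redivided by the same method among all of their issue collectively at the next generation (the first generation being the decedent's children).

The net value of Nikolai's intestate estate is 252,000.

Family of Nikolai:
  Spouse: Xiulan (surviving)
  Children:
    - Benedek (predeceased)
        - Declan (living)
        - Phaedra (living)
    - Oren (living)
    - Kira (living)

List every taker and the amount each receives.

Xiulan: 126,000; Declan: 21,000; Phaedra: 21,000; Oren: 42,000; Kira: 42,000

Xiulan takes one-half of 252,000 = 126,000. The remaining 126,000 passes to the descendants.
The descendants' portion (126,000) is divided at the children's generation into 3 shares of 42,000. Oren and Kira each take 42,000. The remaining share for the deceased Benedek (42,000) is carried to the next generation.
That pool (42,000) is divided at the grandchildren's generation equally among Declan and Phaedra: 21,000 each.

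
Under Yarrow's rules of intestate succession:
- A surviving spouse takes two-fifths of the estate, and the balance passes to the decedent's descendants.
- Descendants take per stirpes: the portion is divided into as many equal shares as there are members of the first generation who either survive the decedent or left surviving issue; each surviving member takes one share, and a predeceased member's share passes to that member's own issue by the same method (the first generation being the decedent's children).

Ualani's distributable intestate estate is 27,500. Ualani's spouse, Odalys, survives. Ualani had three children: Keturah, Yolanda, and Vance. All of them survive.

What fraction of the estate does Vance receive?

Odalys takes two-fifths of 27,500 = 11,000. The remaining 16,500 passes to the descendants.
The descendants' portion (16,500) is divided into 3 shares of 5,500: Keturah, Yolanda, and Vance each take 5,500.

Vance receives 1/5 of the estate.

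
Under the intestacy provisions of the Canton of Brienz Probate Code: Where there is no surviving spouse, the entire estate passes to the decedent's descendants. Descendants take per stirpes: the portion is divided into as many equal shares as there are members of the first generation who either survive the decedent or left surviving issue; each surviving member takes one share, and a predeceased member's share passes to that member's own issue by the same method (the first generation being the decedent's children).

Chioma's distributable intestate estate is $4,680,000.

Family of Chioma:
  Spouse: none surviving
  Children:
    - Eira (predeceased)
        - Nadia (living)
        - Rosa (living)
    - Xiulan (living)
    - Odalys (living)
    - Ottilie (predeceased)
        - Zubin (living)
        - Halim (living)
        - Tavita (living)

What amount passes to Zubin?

The entire $4,680,000 passes to the descendants.
That amount ($4,680,000) is divided into 4 shares of $1,170,000: Xiulan and Odalys each take $1,170,000; Eira's $1,170,000 share passes to Eira's issue; Ottilie's $1,170,000 share passes to Ottilie's issue.
Eira's share ($1,170,000) is divided into 2 shares of $585,000: Nadia and Rosa each take $585,000.
Ottilie's share ($1,170,000) is divided into 3 shares of $390,000: Zubin, Halim, and Tavita each take $390,000.

Zubin receives $390,000.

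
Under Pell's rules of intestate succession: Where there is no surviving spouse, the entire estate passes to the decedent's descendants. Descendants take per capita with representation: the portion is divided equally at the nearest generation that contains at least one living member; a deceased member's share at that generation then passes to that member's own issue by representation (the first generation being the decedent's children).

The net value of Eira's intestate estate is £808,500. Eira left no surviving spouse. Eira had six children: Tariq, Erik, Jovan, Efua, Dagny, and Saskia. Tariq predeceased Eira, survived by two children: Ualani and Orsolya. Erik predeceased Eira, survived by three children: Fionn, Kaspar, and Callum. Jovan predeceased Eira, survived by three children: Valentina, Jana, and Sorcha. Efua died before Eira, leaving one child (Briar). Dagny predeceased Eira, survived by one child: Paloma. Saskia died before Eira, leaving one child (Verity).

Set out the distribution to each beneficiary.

Ualani: £73,500; Orsolya: £73,500; Fionn: £73,500; Kaspar: £73,500; Callum: £73,500; Valentina: £73,500; Jana: £73,500; Sorcha: £73,500; Briar: £73,500; Paloma: £73,500; Verity: £73,500

The entire £808,500 passes to the descendants.
No child survives, so the initial division is made at the grandchildren's generation.
That amount (£808,500) is divided into 11 shares of £73,500: Ualani, Orsolya, Fionn, Kaspar, Callum, Valentina, Jana, Sorcha, Briar, Paloma, and Verity each take £73,500.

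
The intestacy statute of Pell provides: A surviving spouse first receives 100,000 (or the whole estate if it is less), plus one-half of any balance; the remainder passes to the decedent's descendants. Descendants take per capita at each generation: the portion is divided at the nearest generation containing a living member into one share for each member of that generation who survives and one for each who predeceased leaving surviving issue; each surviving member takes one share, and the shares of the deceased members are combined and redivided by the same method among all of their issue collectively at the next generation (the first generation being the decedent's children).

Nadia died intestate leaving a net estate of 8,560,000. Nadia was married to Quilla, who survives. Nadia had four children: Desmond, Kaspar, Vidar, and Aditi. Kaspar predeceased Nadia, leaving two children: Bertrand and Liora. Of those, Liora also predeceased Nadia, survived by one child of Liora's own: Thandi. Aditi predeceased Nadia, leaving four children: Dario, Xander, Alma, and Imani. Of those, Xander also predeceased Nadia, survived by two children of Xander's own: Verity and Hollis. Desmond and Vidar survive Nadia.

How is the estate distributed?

Quilla first takes 100,000, leaving a balance of 8,460,000. Quilla then takes one-half of the balance (4,230,000), for a total of 4,330,000. The remaining 4,230,000 passes to the descendants.
The descendants' portion (4,230,000) is divided at the children's generation into 4 shares of 1,057,500. Desmond and Vidar each take 1,057,500. The 2 shares of the deceased (Kaspar and Aditi) are combined into a pool of 2,115,000.
That pool (2,115,000) is divided at the grandchildren's generation into 6 shares of 352,500. Bertrand, Dario, Alma, and Imani each take 352,500. The 2 shares of the deceased (Liora and Xander) are combined into a pool of 705,000.
That pool (705,000) is divided at the great-grandchildren's generation equally among Thandi, Verity, and Hollis: 235,000 each.

Quilla: 4,330,000; Desmond: 1,057,500; Bertrand: 352,500; Thandi: 235,000; Vidar: 1,057,500; Dario: 352,500; Verity: 235,000; Hollis: 235,000; Alma: 352,500; Imani: 352,500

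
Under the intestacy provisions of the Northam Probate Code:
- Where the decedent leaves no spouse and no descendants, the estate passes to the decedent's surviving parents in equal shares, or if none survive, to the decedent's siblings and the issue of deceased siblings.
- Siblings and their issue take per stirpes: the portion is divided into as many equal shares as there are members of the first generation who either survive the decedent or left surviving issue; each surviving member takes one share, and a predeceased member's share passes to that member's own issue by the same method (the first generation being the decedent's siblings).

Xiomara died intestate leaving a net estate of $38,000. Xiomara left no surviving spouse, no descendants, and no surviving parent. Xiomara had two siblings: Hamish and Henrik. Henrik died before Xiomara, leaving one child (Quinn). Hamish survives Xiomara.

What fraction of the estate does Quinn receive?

The entire $38,000 passes to the siblings and their issue.
That amount ($38,000) is divided into 2 shares of $19,000: Hamish takes $19,000; Henrik's $19,000 share passes to Henrik's issue.
Henrik's share ($19,000) passes entirely to Quinn.

Quinn receives 1/2 of the estate.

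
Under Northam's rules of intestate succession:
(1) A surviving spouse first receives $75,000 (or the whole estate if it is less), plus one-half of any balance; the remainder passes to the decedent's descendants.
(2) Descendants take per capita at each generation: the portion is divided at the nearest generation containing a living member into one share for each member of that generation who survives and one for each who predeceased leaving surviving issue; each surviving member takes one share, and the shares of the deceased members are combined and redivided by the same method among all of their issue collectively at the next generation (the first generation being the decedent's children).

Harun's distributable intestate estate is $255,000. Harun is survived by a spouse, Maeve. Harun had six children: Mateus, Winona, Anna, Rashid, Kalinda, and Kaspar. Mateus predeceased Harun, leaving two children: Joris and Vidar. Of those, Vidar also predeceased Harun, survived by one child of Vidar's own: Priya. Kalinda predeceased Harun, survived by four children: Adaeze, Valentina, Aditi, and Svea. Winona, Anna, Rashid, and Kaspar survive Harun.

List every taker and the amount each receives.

Maeve first takes $75,000, leaving a balance of $180,000. Maeve then takes one-half of the balance ($90,000), for a total of $165,000. The remaining $90,000 passes to the descendants.
The descendants' portion ($90,000) is divided at the children's generation into 6 shares of $15,000. Winona, Anna, Rashid, and Kaspar each take $15,000. The 2 shares of the deceased (Mateus and Kalinda) are combined into a pool of $30,000.
That pool ($30,000) is divided at the grandchildren's generation into 6 shares of $5,000. Joris, Adaeze, Valentina, Aditi, and Svea each take $5,000. The remaining share for the deceased Vidar ($5,000) is carried to the next generation.
That pool ($5,000) passes entirely to Priya, the sole taker at the great-grandchildren's generation.

Maeve: $165,000; Joris: $5,000; Priya: $5,000; Winona: $15,000; Anna: $15,000; Rashid: $15,000; Adaeze: $5,000; Valentina: $5,000; Aditi: $5,000; Svea: $5,000; Kaspar: $15,000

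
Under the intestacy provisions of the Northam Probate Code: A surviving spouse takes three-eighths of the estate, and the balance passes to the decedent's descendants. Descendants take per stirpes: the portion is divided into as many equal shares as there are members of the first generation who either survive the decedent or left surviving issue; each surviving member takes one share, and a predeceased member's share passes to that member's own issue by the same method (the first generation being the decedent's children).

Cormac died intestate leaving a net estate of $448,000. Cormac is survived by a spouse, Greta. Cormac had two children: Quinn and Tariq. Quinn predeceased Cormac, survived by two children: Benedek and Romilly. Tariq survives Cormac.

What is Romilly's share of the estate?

Greta takes three-eighths of $448,000 = $168,000. The remaining $280,000 passes to the descendants.
The descendants' portion ($280,000) is divided into 2 shares of $140,000: Tariq takes $140,000; Quinn's $140,000 share passes to Quinn's issue.
Quinn's share ($140,000) is divided into 2 shares of $70,000: Benedek and Romilly each take $70,000.

Romilly receives $70,000.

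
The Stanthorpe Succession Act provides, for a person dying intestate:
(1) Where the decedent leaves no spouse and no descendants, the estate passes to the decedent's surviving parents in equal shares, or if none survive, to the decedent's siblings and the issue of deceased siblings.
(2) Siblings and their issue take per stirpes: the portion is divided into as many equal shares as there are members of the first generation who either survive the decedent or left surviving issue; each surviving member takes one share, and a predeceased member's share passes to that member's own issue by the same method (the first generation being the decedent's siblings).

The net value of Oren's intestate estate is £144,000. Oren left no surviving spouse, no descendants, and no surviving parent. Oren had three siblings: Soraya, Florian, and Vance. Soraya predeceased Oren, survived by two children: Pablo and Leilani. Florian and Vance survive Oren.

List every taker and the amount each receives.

The entire £144,000 passes to the siblings and their issue.
That amount (£144,000) is divided into 3 shares of £48,000: Florian and Vance each take £48,000; Soraya's £48,000 share passes to Soraya's issue.
Soraya's share (£48,000) is divided into 2 shares of £24,000: Pablo and Leilani each take £24,000.

Pablo: £24,000; Leilani: £24,000; Florian: £48,000; Vance: £48,000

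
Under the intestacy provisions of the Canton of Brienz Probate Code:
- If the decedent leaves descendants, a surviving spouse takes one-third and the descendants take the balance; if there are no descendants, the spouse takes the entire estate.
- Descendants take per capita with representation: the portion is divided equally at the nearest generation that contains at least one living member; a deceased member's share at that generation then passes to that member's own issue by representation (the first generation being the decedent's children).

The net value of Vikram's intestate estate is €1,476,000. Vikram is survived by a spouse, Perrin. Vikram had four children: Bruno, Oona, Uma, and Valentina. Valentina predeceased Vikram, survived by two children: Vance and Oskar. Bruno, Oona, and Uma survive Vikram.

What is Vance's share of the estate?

Perrin takes one-third of €1,476,000 = €492,000. The remaining €984,000 passes to the descendants.
The descendants' portion (€984,000) is divided into 4 shares of €246,000: Bruno, Oona, and Uma each take €246,000; Valentina's €246,000 share passes to Valentina's issue.
Valentina's share (€246,000) is divided into 2 shares of €123,000: Vance and Oskar each take €123,000.

Vance receives €123,000.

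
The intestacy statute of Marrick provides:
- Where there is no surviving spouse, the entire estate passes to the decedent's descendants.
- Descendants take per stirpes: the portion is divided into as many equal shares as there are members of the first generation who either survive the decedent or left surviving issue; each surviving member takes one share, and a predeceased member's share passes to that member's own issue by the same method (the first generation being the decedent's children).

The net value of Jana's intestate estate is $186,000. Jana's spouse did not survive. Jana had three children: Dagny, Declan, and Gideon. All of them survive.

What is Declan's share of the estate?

Declan receives $62,000.

The entire $186,000 passes to the descendants.
That amount ($186,000) is divided into 3 shares of $62,000: Dagny, Declan, and Gideon each take $62,000.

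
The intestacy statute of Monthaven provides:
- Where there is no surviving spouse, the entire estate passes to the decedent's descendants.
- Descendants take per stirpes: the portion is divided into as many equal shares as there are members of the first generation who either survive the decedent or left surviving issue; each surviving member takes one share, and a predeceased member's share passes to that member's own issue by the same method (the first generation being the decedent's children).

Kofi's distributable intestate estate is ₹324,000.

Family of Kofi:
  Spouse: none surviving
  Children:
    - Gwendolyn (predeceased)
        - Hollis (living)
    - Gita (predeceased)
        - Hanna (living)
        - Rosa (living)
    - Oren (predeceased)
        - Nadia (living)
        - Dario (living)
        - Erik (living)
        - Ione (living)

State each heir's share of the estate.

Hollis: ₹108,000; Hanna: ₹54,000; Rosa: ₹54,000; Nadia: ₹27,000; Dario: ₹27,000; Erik: ₹27,000; Ione: ₹27,000

The entire ₹324,000 passes to the descendants.
That amount (₹324,000) is divided into 3 shares of ₹108,000: Gwendolyn's ₹108,000 share passes to Gwendolyn's issue; Gita's ₹108,000 share passes to Gita's issue; Oren's ₹108,000 share passes to Oren's issue.
Gwendolyn's share (₹108,000) passes entirely to Hollis.
Gita's share (₹108,000) is divided into 2 shares of ₹54,000: Hanna and Rosa each take ₹54,000.
Oren's share (₹108,000) is divided into 4 shares of ₹27,000: Nadia, Dario, Erik, and Ione each take ₹27,000.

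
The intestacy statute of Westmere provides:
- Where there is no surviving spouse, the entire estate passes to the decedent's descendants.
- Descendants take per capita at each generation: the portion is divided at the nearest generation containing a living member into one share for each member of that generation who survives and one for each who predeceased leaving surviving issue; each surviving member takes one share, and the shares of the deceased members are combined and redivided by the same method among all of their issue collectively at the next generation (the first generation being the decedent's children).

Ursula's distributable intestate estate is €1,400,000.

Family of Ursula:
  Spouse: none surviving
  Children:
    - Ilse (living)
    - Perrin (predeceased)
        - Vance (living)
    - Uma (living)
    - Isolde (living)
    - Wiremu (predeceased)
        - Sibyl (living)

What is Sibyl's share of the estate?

The entire €1,400,000 passes to the descendants.
That amount (€1,400,000) is divided at the children's generation into 5 shares of €280,000. Ilse, Uma, and Isolde each take €280,000. The 2 shares of the deceased (Perrin and Wiremu) are combined into a pool of €560,000.
That pool (€560,000) is divided at the grandchildren's generation equally among Vance and Sibyl: €280,000 each.

Sibyl receives €280,000.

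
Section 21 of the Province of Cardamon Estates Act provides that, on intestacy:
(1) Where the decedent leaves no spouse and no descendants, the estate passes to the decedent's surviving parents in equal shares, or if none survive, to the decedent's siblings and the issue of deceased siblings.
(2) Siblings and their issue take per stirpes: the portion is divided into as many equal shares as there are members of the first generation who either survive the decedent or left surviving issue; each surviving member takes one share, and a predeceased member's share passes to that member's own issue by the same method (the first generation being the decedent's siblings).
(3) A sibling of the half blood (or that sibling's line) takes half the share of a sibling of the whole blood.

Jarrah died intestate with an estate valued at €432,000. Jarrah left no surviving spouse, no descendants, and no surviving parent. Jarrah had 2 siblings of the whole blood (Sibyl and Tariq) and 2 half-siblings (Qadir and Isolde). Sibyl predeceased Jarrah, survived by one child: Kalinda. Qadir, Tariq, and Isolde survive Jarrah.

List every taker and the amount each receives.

Kalinda: €144,000; Qadir: €72,000; Tariq: €144,000; Isolde: €72,000

The entire €432,000 passes to the siblings and their issue.
Counting each half-blood sibling's line as half a unit, there are 3 units in €432,000, so one unit is €144,000. Whole-blood lines (Sibyl and Tariq) take €144,000 each; half-blood lines (Qadir and Isolde) take €72,000 each.
Sibyl's share (€144,000) passes entirely to Kalinda.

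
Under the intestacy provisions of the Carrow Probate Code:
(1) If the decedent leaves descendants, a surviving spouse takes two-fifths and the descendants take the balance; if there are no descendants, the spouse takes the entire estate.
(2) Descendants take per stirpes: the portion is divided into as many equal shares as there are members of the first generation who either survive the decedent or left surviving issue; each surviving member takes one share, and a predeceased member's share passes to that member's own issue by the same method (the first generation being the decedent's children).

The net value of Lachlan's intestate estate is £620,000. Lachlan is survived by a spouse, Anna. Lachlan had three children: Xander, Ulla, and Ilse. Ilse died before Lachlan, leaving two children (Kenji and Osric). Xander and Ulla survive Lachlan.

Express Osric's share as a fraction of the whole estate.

Osric receives 1/10 of the estate.

Anna takes two-fifths of £620,000 = £248,000. The remaining £372,000 passes to the descendants.
The descendants' portion (£372,000) is divided into 3 shares of £124,000: Xander and Ulla each take £124,000; Ilse's £124,000 share passes to Ilse's issue.
Ilse's share (£124,000) is divided into 2 shares of £62,000: Kenji and Osric each take £62,000.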